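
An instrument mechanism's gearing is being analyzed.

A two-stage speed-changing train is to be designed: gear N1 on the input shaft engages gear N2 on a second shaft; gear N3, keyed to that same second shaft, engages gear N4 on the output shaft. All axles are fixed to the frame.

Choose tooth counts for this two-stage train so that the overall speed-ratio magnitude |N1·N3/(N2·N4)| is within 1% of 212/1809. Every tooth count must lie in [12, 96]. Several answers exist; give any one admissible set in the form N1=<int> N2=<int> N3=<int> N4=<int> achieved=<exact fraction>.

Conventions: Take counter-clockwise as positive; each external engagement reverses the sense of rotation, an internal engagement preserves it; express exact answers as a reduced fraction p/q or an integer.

design class (target 212/1809): fixed-axis compound train
target = 212/1809 in lowest terms: an exact hit needs N1·N3 = k·212 and N2·N4 = k·1809 for one integer k, every count in [12, 96]; additionally prefer no 1:1 stage (N1 ≠ N2, N3 ≠ N4)
k = 1…2: no 1:1-free in-range split of k·212 and k·1809 into factor pairs; take k = 3
k = 3: N1·N3 = 636 = 12·53, N2·N4 = 5427 = 67·81
achieved = 12·53/(67·81) = 212/1809; |achieved − target| = 0 ≤ 53/45225 ✓

N1=12 N2=67 N3=53 N4=81 achieved=212/1809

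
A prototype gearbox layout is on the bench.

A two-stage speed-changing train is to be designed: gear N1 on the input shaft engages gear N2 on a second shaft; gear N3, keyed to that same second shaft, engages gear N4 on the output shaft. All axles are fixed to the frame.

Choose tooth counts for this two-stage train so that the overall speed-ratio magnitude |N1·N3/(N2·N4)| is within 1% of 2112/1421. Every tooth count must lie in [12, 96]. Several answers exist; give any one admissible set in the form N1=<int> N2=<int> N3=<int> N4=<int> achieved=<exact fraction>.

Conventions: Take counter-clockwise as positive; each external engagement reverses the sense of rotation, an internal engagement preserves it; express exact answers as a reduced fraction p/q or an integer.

N1=22 N2=29 N3=96 N4=49 achieved=2112/1421

design class (target 2112/1421): fixed-axis compound train
target = 2112/1421 in lowest terms: an exact hit needs N1·N3 = k·2112 and N2·N4 = k·1421 for one integer k, every count in [12, 96]; additionally prefer no 1:1 stage (N1 ≠ N2, N3 ≠ N4)
k = 1: N1·N3 = 2112 = 22·96, N2·N4 = 1421 = 29·49
achieved = 22·96/(29·49) = 2112/1421; |achieved − target| = 0 ≤ 528/35525 ✓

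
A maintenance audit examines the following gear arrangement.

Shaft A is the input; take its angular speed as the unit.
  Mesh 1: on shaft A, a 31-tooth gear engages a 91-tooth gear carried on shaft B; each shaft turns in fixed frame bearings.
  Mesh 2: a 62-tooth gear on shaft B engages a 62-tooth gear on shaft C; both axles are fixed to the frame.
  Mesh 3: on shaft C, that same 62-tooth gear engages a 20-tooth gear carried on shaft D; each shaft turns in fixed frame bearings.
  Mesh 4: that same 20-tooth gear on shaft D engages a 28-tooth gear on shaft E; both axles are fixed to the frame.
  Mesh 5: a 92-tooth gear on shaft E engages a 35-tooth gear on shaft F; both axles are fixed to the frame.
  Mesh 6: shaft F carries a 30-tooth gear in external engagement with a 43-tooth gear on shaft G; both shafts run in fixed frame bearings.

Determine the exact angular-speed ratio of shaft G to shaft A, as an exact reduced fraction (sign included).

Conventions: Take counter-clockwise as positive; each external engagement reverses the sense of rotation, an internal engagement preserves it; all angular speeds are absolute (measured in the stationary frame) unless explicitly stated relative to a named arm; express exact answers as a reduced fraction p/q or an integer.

class = fixed-axis compound train [6 meshes; 6 ratios multiply, 6 sense flips]
mesh 1 [31T→91T]: running ratio 31/91, sense −
mesh 2 [62T→62T]: running ratio 31/91, sense +
mesh 3 [62T→20T]: running ratio 961/910, sense −
mesh 4 [20T→28T]: running ratio 961/1274, sense +
mesh 5 [92T→35T]: running ratio 44206/22295, sense −
mesh 6 [30T→43T]: running ratio 265236/191737, sense +
ω_out/ω_in = 265236/191737

265236/191737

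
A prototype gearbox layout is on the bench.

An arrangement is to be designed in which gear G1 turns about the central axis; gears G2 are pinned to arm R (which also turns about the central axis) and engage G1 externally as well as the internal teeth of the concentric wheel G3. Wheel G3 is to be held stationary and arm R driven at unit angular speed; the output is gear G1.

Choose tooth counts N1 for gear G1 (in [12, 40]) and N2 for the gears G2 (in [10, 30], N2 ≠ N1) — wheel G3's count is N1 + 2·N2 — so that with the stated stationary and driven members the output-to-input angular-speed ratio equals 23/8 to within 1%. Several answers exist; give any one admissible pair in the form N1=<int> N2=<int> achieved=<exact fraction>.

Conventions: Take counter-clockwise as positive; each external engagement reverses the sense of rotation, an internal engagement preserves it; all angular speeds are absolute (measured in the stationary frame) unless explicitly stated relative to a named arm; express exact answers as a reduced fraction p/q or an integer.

planetary set to be sized for 23/8 (Willis relation)
Willis with ω_ring = 0: ω_sun/ω_arm = (N1+N3)/N1; set equal to 23/8  ⇒  N3/N1 = 23/8 − 1 = 15/8
N3 = N1 + 2·N2  ⇒  N2/N1 = (N3/N1 − 1)/2 = (15/8 − 1)/2 = 7/16
smallest multiple with N1 ≥ 12 and N2 ≥ 10: k = 2  ⇒  N1 = 2·16 = 32, N2 = 2·7 = 14 (N1 ≤ 40, N2 ≤ 30, N2 ≠ N1 ✓), N3 = 32 + 2·14 = 60
check: (N1+N3)/N1 with N1 = 32, N3 = 60 gives 23/8; |achieved − target| = 0 ≤ 23/800 ✓

N1=32 N2=14 achieved=23/8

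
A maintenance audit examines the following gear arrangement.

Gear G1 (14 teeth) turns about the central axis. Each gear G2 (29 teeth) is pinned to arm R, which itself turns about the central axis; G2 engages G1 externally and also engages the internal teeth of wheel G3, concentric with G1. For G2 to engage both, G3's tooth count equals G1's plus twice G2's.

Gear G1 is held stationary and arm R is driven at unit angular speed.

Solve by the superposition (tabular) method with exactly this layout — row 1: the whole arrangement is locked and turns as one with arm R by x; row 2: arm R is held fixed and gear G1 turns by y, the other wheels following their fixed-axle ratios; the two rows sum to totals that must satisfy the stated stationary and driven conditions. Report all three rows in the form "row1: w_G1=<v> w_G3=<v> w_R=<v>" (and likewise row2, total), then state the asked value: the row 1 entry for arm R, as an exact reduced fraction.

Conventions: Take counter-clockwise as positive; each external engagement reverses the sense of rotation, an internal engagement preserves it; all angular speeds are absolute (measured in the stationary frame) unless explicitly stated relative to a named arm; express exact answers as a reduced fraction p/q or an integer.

class = planetary set [G3 = 14+2·29 = 72; Willis about the carrier]
row 1: whole set turns with the arm by x
row 2 — arm fixed, fixed-axis ratios: sun y, ring −(14/72)·y, arm 0
boundary: total ω_sun = x + y = 0 and total ω_arm = x = 1  ⇒  y = -1, x = 1
row 2 ring = −(14/72)·(-1) = 7/36
totals (row 1 + row 2): sun 1 + (-1) = 0, ring 1 + 7/36 = 43/36, arm 1 + 0 = 1
asked cell (row1, arm) = 1

row1: w_G1=1 w_G3=1 w_R=1
row2: w_G1=-1 w_G3=7/36 w_R=0
total: w_G1=0 w_G3=43/36 w_R=1
asked value: 1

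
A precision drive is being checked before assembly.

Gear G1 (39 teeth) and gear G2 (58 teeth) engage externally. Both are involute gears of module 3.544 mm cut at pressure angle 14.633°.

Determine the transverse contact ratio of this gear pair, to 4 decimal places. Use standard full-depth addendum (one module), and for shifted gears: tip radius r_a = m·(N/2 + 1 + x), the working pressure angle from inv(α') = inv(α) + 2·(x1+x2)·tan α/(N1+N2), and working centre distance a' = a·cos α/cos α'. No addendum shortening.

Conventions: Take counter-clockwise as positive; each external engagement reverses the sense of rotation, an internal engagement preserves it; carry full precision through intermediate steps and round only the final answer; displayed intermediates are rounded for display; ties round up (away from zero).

2.0986

topology: single-mesh involute geometry — m = 3.544, 39T/58T pair
base radii: r_b1 = 66.866401, r_b2 = 99.442340
tip radii: r_a1 = 72.652000, r_a2 = 106.320000
no profile shift: α' = α, a' = a
action lengths: √(r_a1²−r_b1²) = 28.411222, √(r_a2²−r_b2²) = 37.618658
base pitch p_b = π·m·cos α = 10.772666
CR = (28.411222 + 37.618658 − 171.884000·sin 14.63300°)/10.772666 = 2.098589
contact ratio ≈ 2.0986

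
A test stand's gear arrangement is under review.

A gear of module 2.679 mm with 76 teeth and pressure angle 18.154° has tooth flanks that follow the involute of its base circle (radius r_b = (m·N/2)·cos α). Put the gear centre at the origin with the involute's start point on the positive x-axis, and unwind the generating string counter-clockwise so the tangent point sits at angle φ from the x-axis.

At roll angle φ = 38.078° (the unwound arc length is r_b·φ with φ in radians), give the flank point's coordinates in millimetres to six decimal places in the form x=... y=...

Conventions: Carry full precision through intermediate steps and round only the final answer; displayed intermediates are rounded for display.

x=115.795586 y=9.053375

recognized (one wheel, involute flank): single-mesh tooth geometry, m = 2.679, N = 76
pitch radius r_p = m·N/2 = 2.679·76/2 = 101.802000
base radius r_b = r_p·cos α = 101.802000·cos 18.154° = 96.734551
roll angle φ = 38.078° = 0.66458647 rad
x = r_b·(cos φ + φ·sin φ) = 115.795586
y = r_b·(sin φ − φ·cos φ) = 9.053375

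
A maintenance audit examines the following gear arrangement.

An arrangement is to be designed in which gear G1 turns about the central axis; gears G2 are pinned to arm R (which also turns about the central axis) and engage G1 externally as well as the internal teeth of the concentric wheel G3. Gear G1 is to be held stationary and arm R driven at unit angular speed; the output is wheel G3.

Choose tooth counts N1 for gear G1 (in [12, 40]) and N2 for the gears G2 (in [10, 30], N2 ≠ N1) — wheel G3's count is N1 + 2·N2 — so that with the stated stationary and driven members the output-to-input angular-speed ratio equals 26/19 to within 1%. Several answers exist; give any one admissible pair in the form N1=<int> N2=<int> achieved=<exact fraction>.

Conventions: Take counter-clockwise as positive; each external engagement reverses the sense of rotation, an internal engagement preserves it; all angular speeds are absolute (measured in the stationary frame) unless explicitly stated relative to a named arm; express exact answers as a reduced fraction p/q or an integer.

N1=14 N2=12 achieved=26/19

class = planetary set [ratio 26/19 wanted; Willis about the carrier]
Willis with ω_sun = 0: ω_ring/ω_arm = (N1+N3)/N3; set equal to 26/19  ⇒  N3/N1 = 1/(26/19 − 1) = 19/7
N3 = N1 + 2·N2  ⇒  N2/N1 = (N3/N1 − 1)/2 = (19/7 − 1)/2 = 6/7
smallest multiple with N1 ≥ 12 and N2 ≥ 10: k = 2  ⇒  N1 = 2·7 = 14, N2 = 2·6 = 12 (N1 ≤ 40, N2 ≤ 30, N2 ≠ N1 ✓), N3 = 14 + 2·12 = 38
check: (N1+N3)/N3 with N1 = 14, N3 = 38 gives 26/19; |achieved − target| = 0 ≤ 13/950 ✓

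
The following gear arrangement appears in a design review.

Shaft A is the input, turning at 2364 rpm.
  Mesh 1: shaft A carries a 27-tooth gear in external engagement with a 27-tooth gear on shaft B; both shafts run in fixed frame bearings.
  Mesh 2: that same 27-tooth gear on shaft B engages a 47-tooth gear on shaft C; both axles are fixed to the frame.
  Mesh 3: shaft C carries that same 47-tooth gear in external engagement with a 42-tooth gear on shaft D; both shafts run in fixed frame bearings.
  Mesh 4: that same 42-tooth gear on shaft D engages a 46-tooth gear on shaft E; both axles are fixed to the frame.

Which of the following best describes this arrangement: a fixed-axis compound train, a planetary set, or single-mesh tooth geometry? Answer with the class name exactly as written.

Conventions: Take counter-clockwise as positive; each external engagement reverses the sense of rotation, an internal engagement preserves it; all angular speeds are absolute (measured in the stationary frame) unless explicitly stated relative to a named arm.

4-mesh fixed-axis compound train (all bearings frame-fixed)
classification: fixed-axis compound train

fixed-axis compound train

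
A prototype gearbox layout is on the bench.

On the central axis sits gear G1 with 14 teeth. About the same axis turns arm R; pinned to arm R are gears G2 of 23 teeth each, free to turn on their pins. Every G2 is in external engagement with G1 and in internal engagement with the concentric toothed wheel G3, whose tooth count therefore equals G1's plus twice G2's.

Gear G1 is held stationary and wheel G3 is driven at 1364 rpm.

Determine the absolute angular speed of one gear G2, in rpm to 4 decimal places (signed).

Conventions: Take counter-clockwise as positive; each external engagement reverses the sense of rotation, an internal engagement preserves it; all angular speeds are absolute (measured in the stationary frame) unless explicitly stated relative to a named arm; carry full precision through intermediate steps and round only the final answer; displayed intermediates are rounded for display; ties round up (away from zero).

recognized (axles ride arm R): planetary set, 14/23/60 teeth
normalise by the input: solve with ω_ring = 1, then scale by 1364 rpm
ring teeth: 14 + 2·23 = 60
14(ω_sun−ω_arm) = −60(ω_ring−ω_arm),  ω_sun = 0, ω_ring = 1
14(0−ω_arm) = −60(1−ω_arm)  ⇒  74·ω_arm = 60  ⇒  ω_arm = 30/37
sun–planet mesh: 14·(0−30/37) = −23·(ω_p−ω_arm)  ⇒  ω_p−ω_arm = 420/851
ω_p = 30/37 + 420/851 = 30/23
scale: ω_p = 30/23 × 1364 rpm = +1779.1304 rpm

+1779.1304 rpm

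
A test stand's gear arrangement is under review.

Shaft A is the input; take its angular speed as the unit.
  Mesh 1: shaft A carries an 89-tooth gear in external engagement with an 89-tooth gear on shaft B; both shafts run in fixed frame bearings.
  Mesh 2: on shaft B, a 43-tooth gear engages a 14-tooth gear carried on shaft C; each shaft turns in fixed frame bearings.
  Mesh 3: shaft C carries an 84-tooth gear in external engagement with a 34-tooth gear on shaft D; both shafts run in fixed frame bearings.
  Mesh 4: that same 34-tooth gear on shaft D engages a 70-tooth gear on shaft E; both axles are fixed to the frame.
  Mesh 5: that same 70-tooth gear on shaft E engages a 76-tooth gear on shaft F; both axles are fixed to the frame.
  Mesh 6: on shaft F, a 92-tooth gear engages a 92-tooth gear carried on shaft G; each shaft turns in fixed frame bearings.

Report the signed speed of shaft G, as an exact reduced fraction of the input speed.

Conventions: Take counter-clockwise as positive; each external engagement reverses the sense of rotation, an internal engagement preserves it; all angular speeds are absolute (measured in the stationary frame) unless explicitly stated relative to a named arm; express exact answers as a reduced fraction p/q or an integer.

6-mesh fixed-axis compound train (all bearings frame-fixed)
mesh 1 [89T→89T]: |ω|/ω_in = 1×89/89 = 1, sense flips to −
mesh 2 [43T→14T]: |ω|/ω_in = 1×43/14 = 43/14, sense flips to +
mesh 3 [84T→34T]: |ω|/ω_in = (43/14)×84/34 = 129/17, sense flips to −
mesh 4 [34T→70T]: |ω|/ω_in = (129/17)×34/70 = 129/35, sense flips to +
mesh 5 [70T→76T]: |ω|/ω_in = (129/35)×70/76 = 129/38, sense flips to −
mesh 6 [92T→92T]: |ω|/ω_in = (129/38)×92/92 = 129/38, sense flips to +
signed output speed (× input speed) = 129/38

129/38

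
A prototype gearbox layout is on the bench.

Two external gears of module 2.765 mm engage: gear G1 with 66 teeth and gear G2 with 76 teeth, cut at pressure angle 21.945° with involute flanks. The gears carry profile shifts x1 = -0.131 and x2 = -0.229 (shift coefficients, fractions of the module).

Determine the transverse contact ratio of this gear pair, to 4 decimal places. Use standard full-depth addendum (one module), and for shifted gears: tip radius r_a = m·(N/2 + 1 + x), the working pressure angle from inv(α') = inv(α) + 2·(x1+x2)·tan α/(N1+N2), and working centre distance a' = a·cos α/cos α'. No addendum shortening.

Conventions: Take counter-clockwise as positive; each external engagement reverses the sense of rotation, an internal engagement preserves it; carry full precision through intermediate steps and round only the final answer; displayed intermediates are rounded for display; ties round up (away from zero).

1.7540

topology: single-mesh involute geometry — m = 2.765, 66T/76T pair
base radii: r_b1 = 84.633663, r_b2 = 97.456946
tip radii: r_a1 = 93.647785, r_a2 = 107.201815
inv(α') = inv(21.945°) + 2·(-0.131-0.229)·tan α/(66+76) = 0.01785460  ⇒  α' = 21.19618°
a' = a·cos α / cos α' = 196.3150·cos 21.945°/cos 21.19618° = 195.303282
action lengths: √(r_a1²−r_b1²) = 40.088037, √(r_a2²−r_b2²) = 44.658402
base pitch p_b = π·m·cos α = 8.057106
CR = (40.088037 + 44.658402 − 195.303282·sin 21.19618°)/8.057106 = 1.753995
contact ratio ≈ 1.7540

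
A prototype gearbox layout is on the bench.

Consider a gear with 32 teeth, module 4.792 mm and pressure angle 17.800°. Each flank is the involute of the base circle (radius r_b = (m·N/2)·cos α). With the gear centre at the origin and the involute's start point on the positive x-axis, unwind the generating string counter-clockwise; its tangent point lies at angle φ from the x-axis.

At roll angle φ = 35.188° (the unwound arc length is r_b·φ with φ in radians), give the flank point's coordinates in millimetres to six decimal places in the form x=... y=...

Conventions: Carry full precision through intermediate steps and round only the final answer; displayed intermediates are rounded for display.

topology: single-mesh involute geometry — m = 4.792, N = 32
pitch radius r_p = m·N/2 = 4.792·32/2 = 76.672000
base radius r_b = r_p·cos α = 76.672000·cos 17.800° = 73.001665
roll angle φ = 35.188° = 0.61414646 rad
x = r_b·(cos φ + φ·sin φ) = 85.497678
y = r_b·(sin φ − φ·cos φ) = 5.426972

x=85.497678 y=5.426972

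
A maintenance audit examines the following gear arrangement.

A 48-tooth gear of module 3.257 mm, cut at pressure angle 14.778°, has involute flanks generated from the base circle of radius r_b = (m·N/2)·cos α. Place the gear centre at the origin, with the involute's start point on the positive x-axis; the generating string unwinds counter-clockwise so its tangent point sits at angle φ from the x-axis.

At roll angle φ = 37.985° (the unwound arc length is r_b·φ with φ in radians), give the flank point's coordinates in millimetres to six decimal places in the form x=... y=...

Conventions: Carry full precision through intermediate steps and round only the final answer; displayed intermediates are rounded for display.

x=90.411267 y=7.023569

single-mesh involute tooth geometry (48T wheel at module 3.257)
pitch radius r_p = m·N/2 = 3.257·48/2 = 78.168000
base radius r_b = r_p·cos α = 78.168000·cos 14.778° = 75.582312
roll angle φ = 37.985° = 0.66296332 rad
x = r_b·(cos φ + φ·sin φ) = 90.411267
y = r_b·(sin φ − φ·cos φ) = 7.023569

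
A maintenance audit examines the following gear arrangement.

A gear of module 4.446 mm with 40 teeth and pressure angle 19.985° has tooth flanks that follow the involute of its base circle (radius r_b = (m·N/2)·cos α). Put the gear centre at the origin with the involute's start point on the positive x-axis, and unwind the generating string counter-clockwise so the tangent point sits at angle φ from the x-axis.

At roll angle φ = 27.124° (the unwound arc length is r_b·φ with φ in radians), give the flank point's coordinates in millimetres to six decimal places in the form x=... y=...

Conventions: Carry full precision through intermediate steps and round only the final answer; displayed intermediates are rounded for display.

single-mesh involute tooth geometry (40T wheel at module 4.446)
pitch radius r_p = m·N/2 = 4.446·40/2 = 88.920000
base radius r_b = r_p·cos α = 88.920000·cos 19.985° = 83.565427
roll angle φ = 27.124° = 0.47340311 rad
x = r_b·(cos φ + φ·sin φ) = 92.411228
y = r_b·(sin φ − φ·cos φ) = 2.889577

x=92.411228 y=2.889577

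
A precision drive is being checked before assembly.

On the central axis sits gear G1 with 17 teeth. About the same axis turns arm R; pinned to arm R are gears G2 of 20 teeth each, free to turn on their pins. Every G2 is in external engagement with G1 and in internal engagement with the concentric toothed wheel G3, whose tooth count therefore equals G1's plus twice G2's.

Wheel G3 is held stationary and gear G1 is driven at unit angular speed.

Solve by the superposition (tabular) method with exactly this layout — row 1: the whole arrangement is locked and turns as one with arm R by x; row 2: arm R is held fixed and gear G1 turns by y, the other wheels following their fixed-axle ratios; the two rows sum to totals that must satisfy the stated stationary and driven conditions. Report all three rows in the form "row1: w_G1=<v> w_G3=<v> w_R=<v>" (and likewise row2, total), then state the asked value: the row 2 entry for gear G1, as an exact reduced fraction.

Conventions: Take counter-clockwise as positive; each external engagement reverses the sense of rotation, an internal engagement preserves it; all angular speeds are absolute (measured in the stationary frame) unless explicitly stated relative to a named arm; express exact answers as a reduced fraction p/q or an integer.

recognized (axles ride arm R): planetary set, 17/20/57 teeth
superposition row 1 [locked train]: every member turns x
superposition row 2 [arm held]: sun y, ring −(17/57)·y, arm 0
boundary: total ω_ring = x − (17/57)·y = 0 and total ω_sun = x + y = 1  ⇒  y = 57/74, x = 17/74
row 2 ring = −(17/57)·57/74 = -17/74
totals (row 1 + row 2): sun 17/74 + 57/74 = 1, ring 17/74 + (-17/74) = 0, arm 17/74 + 0 = 17/74
asked cell (row2, sun) = 57/74

row1: w_G1=17/74 w_G3=17/74 w_R=17/74
row2: w_G1=57/74 w_G3=-17/74 w_R=0
total: w_G1=1 w_G3=0 w_R=17/74
asked value: 57/74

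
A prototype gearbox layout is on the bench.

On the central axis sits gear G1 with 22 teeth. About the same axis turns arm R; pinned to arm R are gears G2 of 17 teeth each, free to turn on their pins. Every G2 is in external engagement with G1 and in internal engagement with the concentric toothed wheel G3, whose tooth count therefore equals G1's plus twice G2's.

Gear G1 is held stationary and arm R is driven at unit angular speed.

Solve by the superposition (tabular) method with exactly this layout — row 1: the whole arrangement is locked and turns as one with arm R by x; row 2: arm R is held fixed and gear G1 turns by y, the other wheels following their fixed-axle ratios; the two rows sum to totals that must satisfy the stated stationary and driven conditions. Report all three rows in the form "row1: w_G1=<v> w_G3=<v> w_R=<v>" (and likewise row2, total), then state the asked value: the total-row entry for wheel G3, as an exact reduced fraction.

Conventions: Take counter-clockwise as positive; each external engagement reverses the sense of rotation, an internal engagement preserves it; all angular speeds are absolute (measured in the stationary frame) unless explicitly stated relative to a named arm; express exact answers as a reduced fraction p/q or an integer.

recognized (axles ride arm R): planetary set, 22/17/56 teeth
row 1 (train locked, turned with arm): all members turn x
row 2 — arm fixed, fixed-axis ratios: sun y, ring −(22/56)·y, arm 0
boundary: total ω_sun = x + y = 0 and total ω_arm = x = 1  ⇒  y = -1, x = 1
row 2 ring = −(22/56)·(-1) = 11/28
totals (row 1 + row 2): sun 1 + (-1) = 0, ring 1 + 11/28 = 39/28, arm 1 + 0 = 1
asked cell (total, ring) = 39/28

row1: w_G1=1 w_G3=1 w_R=1
row2: w_G1=-1 w_G3=11/28 w_R=0
total: w_G1=0 w_G3=39/28 w_R=1
asked value: 39/28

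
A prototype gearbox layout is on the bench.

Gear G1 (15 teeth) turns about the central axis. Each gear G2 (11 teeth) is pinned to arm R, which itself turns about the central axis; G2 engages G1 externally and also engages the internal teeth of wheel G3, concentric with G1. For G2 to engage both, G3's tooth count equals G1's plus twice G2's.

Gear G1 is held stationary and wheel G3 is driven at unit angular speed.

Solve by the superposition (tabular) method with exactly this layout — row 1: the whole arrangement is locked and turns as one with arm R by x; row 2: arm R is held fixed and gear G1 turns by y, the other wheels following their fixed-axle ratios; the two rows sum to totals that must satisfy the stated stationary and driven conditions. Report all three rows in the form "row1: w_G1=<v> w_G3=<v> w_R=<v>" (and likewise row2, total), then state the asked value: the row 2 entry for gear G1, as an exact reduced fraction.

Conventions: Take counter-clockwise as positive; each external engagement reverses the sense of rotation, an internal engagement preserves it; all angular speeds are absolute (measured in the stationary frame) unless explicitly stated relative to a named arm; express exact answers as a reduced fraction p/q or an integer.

planetary set (15T centre, 11T on arm, 37T internal) — Willis relation
row 1: whole set turns with the arm by x
row 2: sun turns y, ring = −(15/37)·y, arm 0
boundary: total ω_sun = x + y = 0 and total ω_ring = x − (15/37)·y = 1  ⇒  y = -37/52, x = 37/52
row 2 ring = −(15/37)·(-37/52) = 15/52
totals (row 1 + row 2): sun 37/52 + (-37/52) = 0, ring 37/52 + 15/52 = 1, arm 37/52 + 0 = 37/52
asked cell (row2, sun) = -37/52

row1: w_G1=37/52 w_G3=37/52 w_R=37/52
row2: w_G1=-37/52 w_G3=15/52 w_R=0
total: w_G1=0 w_G3=1 w_R=37/52
asked value: -37/52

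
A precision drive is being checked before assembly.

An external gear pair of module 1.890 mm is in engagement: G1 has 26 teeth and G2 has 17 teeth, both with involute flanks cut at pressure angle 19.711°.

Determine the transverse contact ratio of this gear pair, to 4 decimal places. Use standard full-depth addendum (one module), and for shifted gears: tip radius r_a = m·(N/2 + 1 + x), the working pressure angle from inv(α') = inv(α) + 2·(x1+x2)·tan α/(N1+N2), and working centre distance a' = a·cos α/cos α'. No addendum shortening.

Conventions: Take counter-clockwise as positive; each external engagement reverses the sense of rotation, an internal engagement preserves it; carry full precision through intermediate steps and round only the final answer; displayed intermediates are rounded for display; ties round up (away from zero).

1.5783

single-mesh involute tooth geometry (26T engaging 17T at module 1.890)
base radii: r_b1 = 23.130341, r_b2 = 15.123684
tip radii: r_a1 = 26.460000, r_a2 = 17.955000
no profile shift: α' = α, a' = a
action lengths: √(r_a1²−r_b1²) = 12.849861, √(r_a2²−r_b2²) = 9.677613
base pitch p_b = π·m·cos α = 5.589701
CR = (12.849861 + 9.677613 − 40.635000·sin 19.71100°)/5.589701 = 1.578307
contact ratio ≈ 1.5783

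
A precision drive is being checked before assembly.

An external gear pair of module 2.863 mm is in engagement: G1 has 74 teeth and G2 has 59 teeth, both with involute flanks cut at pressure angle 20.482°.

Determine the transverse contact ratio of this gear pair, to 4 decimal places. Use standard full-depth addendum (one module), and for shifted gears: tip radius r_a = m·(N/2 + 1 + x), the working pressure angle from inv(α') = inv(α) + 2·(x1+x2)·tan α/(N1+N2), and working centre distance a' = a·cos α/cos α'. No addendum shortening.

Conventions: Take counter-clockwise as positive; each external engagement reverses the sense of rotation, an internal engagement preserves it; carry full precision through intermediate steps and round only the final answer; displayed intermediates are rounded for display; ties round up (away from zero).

single-mesh involute tooth geometry (74T engaging 59T at module 2.863)
base radii: r_b1 = 99.234271, r_b2 = 79.119216
tip radii: r_a1 = 108.794000, r_a2 = 87.321500
no profile shift: α' = α, a' = a
action lengths: √(r_a1²−r_b1²) = 44.594773, √(r_a2²−r_b2²) = 36.948531
base pitch p_b = π·m·cos α = 8.425775
CR = (44.594773 + 36.948531 − 190.389500·sin 20.48200°)/8.425775 = 1.771175
contact ratio ≈ 1.7712

1.7712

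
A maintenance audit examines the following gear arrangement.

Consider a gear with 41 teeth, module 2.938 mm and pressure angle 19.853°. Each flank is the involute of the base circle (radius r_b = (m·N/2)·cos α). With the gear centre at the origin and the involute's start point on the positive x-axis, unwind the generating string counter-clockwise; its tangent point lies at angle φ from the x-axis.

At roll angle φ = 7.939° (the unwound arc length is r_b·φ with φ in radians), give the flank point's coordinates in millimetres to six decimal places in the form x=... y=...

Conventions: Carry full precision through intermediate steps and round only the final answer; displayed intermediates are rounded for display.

topology: single-mesh involute geometry — m = 2.938, N = 41
pitch radius r_p = m·N/2 = 2.938·41/2 = 60.229000
base radius r_b = r_p·cos α = 60.229000·cos 19.853° = 56.649411
roll angle φ = 7.939° = 0.13856169 rad
x = r_b·(cos φ + φ·sin φ) = 57.190620
y = r_b·(sin φ − φ·cos φ) = 0.050138

x=57.190620 y=0.050138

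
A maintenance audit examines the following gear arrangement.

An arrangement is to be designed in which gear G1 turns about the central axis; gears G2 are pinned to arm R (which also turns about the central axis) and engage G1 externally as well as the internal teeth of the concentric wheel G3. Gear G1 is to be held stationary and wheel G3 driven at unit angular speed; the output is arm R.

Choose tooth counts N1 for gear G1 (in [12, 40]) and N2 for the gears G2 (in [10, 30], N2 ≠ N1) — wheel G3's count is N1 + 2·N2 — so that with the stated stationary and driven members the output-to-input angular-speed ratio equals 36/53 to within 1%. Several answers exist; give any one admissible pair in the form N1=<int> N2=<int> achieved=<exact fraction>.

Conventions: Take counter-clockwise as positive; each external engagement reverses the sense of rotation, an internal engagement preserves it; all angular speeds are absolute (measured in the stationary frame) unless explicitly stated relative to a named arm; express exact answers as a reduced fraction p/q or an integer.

design class (target 36/53): planetary set
Willis with ω_sun = 0: ω_arm/ω_ring = N3/(N1+N3); set equal to 36/53  ⇒  N3/N1 = (36/53)/(1 − 36/53) = 36/17
N3 = N1 + 2·N2  ⇒  N2/N1 = (N3/N1 − 1)/2 = (36/17 − 1)/2 = 19/34
smallest multiple with N1 ≥ 12 and N2 ≥ 10: k = 1  ⇒  N1 = 1·34 = 34, N2 = 1·19 = 19 (N1 ≤ 40, N2 ≤ 30, N2 ≠ N1 ✓), N3 = 34 + 2·19 = 72
check: N3/(N1+N3) with N1 = 34, N3 = 72 gives 36/53; |achieved − target| = 0 ≤ 9/1325 ✓

N1=34 N2=19 achieved=36/53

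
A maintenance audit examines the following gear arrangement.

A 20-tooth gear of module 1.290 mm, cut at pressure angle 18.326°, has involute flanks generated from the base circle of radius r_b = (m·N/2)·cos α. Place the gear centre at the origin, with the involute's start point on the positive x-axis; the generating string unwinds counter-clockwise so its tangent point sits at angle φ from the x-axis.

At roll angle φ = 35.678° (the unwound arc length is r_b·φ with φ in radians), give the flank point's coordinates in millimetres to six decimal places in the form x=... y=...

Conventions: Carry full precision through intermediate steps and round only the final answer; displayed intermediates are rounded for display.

single-mesh involute tooth geometry (20T wheel at module 1.290)
pitch radius r_p = m·N/2 = 1.290·20/2 = 12.900000
base radius r_b = r_p·cos α = 12.900000·cos 18.326° = 12.245749
roll angle φ = 35.678° = 0.62269857 rad
x = r_b·(cos φ + φ·sin φ) = 14.394678
y = r_b·(sin φ − φ·cos φ) = 0.947902

x=14.394678 y=0.947902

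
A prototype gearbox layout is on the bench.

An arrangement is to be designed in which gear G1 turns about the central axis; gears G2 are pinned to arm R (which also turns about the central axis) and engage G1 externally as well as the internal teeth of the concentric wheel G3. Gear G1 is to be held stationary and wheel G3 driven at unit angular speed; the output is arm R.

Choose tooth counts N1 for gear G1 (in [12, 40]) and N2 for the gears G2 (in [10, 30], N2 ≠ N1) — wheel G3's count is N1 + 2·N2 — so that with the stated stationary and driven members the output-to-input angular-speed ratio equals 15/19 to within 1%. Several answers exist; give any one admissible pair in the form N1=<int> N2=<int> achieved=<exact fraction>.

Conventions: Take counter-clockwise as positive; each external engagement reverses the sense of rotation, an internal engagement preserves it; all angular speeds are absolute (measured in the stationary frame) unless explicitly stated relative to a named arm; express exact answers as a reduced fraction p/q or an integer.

N1=16 N2=22 achieved=15/19

planetary set to be sized for 15/19 (Willis relation)
Willis with ω_sun = 0: ω_arm/ω_ring = N3/(N1+N3); set equal to 15/19  ⇒  N3/N1 = (15/19)/(1 − 15/19) = 15/4
N3 = N1 + 2·N2  ⇒  N2/N1 = (N3/N1 − 1)/2 = (15/4 − 1)/2 = 11/8
smallest multiple with N1 ≥ 12 and N2 ≥ 10: k = 2  ⇒  N1 = 2·8 = 16, N2 = 2·11 = 22 (N1 ≤ 40, N2 ≤ 30, N2 ≠ N1 ✓), N3 = 16 + 2·22 = 60
check: N3/(N1+N3) with N1 = 16, N3 = 60 gives 15/19; |achieved − target| = 0 ≤ 3/380 ✓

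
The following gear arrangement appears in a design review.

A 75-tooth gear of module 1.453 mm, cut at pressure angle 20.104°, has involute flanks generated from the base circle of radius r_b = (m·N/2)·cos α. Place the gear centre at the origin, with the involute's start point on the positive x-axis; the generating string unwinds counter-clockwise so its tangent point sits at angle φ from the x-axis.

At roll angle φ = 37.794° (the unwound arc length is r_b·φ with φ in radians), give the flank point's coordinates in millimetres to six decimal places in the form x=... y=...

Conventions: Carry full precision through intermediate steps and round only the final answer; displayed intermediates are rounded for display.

x=61.117452 y=4.685530

class = single-mesh tooth geometry [base-circle involute, m = 1.453, 75T]
pitch radius r_p = m·N/2 = 1.453·75/2 = 54.487500
base radius r_b = r_p·cos α = 54.487500·cos 20.104° = 51.167591
roll angle φ = 37.794° = 0.65962974 rad
x = r_b·(cos φ + φ·sin φ) = 61.117452
y = r_b·(sin φ − φ·cos φ) = 4.685530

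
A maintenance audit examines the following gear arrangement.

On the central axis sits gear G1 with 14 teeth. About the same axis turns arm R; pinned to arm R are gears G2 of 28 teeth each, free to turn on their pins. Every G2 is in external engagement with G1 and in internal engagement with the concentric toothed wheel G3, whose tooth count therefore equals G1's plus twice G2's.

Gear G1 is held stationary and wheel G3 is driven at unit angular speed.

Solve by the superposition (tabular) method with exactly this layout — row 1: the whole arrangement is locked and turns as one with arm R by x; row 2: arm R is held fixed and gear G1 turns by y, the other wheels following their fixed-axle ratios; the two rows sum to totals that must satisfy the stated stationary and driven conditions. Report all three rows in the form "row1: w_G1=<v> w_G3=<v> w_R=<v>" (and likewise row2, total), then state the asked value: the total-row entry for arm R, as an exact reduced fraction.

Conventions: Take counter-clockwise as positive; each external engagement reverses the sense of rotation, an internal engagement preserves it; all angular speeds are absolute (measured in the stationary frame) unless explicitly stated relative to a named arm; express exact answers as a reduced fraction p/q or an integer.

recognized (axles ride arm R): planetary set, 14/28/70 teeth
row 1 — lock + rotate with arm: ω_sun = ω_ring = ω_arm = x
superposition row 2 [arm held]: sun y, ring −(14/70)·y, arm 0
boundary: total ω_sun = x + y = 0 and total ω_ring = x − (14/70)·y = 1  ⇒  y = -5/6, x = 5/6
row 2 ring = −(14/70)·(-5/6) = 1/6
totals (row 1 + row 2): sun 5/6 + (-5/6) = 0, ring 5/6 + 1/6 = 1, arm 5/6 + 0 = 5/6
asked cell (total, arm) = 5/6

row1: w_G1=5/6 w_G3=5/6 w_R=5/6
row2: w_G1=-5/6 w_G3=1/6 w_R=0
total: w_G1=0 w_G3=1 w_R=5/6
asked value: 5/6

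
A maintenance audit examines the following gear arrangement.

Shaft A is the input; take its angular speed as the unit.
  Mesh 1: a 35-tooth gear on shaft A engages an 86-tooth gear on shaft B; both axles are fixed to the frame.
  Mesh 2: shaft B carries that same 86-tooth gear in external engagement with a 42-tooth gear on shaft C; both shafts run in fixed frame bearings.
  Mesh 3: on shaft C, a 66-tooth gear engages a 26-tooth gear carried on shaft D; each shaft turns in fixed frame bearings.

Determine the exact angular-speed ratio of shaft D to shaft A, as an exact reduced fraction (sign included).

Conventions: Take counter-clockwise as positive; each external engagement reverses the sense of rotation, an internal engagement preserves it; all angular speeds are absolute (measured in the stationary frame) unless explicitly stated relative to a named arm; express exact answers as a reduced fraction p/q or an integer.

-55/26

class = fixed-axis compound train [3 meshes; 3 ratios multiply, 3 sense flips]
mesh 1 [35T→86T]: running ratio 35/86, sense −
mesh 2 [86T→42T]: running ratio 5/6, sense +
mesh 3 [66T→26T]: running ratio 55/26, sense −
ω_out/ω_in = -55/26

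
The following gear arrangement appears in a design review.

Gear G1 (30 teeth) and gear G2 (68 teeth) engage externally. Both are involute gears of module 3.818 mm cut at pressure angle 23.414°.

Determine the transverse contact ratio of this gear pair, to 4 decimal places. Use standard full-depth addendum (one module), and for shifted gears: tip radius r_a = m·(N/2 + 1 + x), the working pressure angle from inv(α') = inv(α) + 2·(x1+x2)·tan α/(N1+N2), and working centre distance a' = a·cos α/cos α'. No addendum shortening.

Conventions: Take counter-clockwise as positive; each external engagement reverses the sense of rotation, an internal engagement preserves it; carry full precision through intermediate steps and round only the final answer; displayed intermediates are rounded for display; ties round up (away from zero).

class = single-mesh tooth geometry [involute pair 30T × 68T, m = 3.818]
base radii: r_b1 = 52.554248, r_b2 = 119.122963
tip radii: r_a1 = 61.088000, r_a2 = 133.630000
no profile shift: α' = α, a' = a
action lengths: √(r_a1²−r_b1²) = 31.141527, √(r_a2²−r_b2²) = 60.553255
base pitch p_b = π·m·cos α = 11.006936
CR = (31.141527 + 60.553255 − 187.082000·sin 23.41400°)/11.006936 = 1.576607
contact ratio ≈ 1.5766

1.5766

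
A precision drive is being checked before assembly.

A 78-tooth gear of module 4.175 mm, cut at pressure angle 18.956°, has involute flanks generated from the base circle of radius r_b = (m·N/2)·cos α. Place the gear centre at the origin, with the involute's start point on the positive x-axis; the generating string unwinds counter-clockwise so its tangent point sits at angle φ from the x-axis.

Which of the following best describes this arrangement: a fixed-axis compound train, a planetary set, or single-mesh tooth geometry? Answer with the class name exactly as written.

recognized (one wheel, involute flank): single-mesh tooth geometry, m = 4.175, N = 78
classification: single-mesh tooth geometry

single-mesh tooth geometry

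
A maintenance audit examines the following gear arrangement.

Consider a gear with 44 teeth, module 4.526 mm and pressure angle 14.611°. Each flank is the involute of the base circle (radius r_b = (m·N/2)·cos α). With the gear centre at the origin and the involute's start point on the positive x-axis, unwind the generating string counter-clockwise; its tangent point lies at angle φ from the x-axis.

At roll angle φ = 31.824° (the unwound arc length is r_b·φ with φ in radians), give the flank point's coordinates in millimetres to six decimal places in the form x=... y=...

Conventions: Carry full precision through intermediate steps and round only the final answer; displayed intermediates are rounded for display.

x=110.087706 y=5.335531

class = single-mesh tooth geometry [base-circle involute, m = 4.526, 44T]
pitch radius r_p = m·N/2 = 4.526·44/2 = 99.572000
base radius r_b = r_p·cos α = 99.572000·cos 14.611° = 96.351917
roll angle φ = 31.824° = 0.55543358 rad
x = r_b·(cos φ + φ·sin φ) = 110.087706
y = r_b·(sin φ − φ·cos φ) = 5.335531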